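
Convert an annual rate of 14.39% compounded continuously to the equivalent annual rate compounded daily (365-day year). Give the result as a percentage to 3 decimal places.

14.393%

EAR under continuous compounding: e^0.1439 − 1 = 0.154769.
Solve (1 + r/365)^365 = 1.154769: r/365 = 1.154769^(1/365) − 1 = 0.000394, so r = 0.143928 = 14.393%.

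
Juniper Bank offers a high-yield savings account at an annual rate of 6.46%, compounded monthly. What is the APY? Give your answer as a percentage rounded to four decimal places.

6.6547%

EAR = (1 + 0.0646/12)^12 − 1.
= (1 + 0.005383)^12 − 1 = 1.066547 − 1 = 6.6547%.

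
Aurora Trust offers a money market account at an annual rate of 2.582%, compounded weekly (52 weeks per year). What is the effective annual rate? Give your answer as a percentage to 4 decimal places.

2.6150%

EAR = (1 + 0.02582/52)^52 − 1.
= 1.026150 − 1 = 2.6150%.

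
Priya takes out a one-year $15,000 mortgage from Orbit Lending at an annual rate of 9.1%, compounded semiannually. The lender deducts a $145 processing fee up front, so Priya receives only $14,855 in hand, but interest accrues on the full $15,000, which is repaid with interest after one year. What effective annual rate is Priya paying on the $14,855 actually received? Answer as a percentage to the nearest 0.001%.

10.374%

Amount owed after one year: 15,000 × (1 + 0.091/2)^2 = 15,000 × 1.093070 = $16,396.05.
Effective rate on net proceeds: 16,396.05 / 14,855 − 1 = 0.103740 = 10.374%.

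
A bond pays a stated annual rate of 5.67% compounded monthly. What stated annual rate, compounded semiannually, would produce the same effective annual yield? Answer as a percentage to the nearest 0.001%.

5.737%

EAR = (1 + 0.0567/12)^12 − 1 = 0.058197.
Solve (1 + r/2)^2 = 1.058197: r/2 = 1.058197^(1/2) − 1 = 0.028687, so r = 0.057374 = 5.737%.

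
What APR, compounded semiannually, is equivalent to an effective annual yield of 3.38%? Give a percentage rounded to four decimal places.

3.3519%

(1 + r/2)^2 − 1 = 0.0338, so 1 + r/2 = 1.0338^(1/2).
r/2 = 0.016760, so r = 0.033519 = 3.3519%.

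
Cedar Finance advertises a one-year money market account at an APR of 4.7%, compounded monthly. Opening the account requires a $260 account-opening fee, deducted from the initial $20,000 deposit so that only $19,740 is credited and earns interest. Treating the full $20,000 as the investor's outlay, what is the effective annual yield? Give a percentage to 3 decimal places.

3.440%

Value after one year: 19,740 × (1 + 0.047/12)^12 = 19,740 × 1.048026 = $20,688.03.
Effective yield on the $20,000 outlay: 20,688.03 / 20,000 − 1 = 0.034401 = 3.440%.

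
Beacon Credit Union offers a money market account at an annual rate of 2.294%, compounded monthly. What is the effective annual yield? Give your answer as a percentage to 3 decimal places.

EAR = (1 + 0.02294/12)^12 − 1.
= (1 + 0.001912)^12 − 1 = 1.023183 − 1 = 2.318%.

2.318%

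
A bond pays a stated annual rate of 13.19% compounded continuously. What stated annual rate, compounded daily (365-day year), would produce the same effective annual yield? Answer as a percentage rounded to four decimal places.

13.1924%

EAR under continuous compounding: e^0.1319 − 1 = 0.140994.
Solve (1 + r/365)^365 = 1.140994: r/365 = 1.140994^(1/365) − 1 = 0.000361, so r = 0.131924 = 13.1924%.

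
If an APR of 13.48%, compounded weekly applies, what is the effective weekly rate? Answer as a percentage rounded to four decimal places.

0.2592%

With a nominal annual rate compounded weekly, the periodic rate is the nominal rate divided by 52.
i = 0.1348 / 52 = 0.0025923 = 0.2592%.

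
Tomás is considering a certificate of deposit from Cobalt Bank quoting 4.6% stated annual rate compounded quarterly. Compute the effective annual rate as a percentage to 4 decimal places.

4.6800%

EAR = (1 + 0.046/4)^4 − 1.
= (1 + 0.011500)^4 − 1 = 1.046800 − 1 = 4.6800%.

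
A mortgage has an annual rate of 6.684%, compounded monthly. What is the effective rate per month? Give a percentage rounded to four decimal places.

0.5570%

With a nominal annual rate compounded monthly, the periodic rate is the nominal rate divided by 12.
i = 0.06684 / 12 = 0.0055700 = 0.5570%.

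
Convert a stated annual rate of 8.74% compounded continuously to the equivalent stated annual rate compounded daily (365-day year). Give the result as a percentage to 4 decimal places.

8.7410%

EAR under continuous compounding: e^0.0874 − 1 = 0.091333.
Solve (1 + r/365)^365 = 1.091333: r/365 = 1.091333^(1/365) − 1 = 0.000239, so r = 0.087410 = 8.7410%.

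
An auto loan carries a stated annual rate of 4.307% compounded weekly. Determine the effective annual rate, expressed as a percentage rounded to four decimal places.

EAR = (1 + 0.04307/52)^52 − 1.
= 1.043992 − 1 = 4.3992%.

4.3992%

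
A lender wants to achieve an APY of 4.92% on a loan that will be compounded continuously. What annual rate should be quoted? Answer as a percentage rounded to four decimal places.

4.8028%

Continuous: nominal r satisfies e^r − 1 = 0.0492.
r = ln(1 + 0.0492) = ln(1.0492) = 0.048028 = 4.8028%.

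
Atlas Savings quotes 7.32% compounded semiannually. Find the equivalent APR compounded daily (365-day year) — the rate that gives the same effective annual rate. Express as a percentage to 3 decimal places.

EAR = (1 + 0.0732/2)^2 − 1 = 0.074540.
Solve (1 + r/365)^365 = 1.074540: r/365 = 1.074540^(1/365) − 1 = 0.000197, so r = 0.071899 = 7.190%.

7.190%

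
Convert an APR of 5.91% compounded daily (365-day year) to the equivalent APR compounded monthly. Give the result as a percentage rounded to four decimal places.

EAR = (1 + 0.0591/365)^365 − 1 = 0.060876.
Solve (1 + r/12)^12 = 1.060876: r/12 = 1.060876^(1/12) − 1 = 0.004937, so r = 0.059241 = 5.9241%.

5.9241%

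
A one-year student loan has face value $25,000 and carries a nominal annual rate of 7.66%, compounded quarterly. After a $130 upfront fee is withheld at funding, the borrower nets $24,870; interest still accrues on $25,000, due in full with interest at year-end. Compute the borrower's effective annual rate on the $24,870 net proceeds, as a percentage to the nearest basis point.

Amount owed after one year: 25,000 × (1 + 0.0766/4)^4 = 25,000 × 1.078829 = $26,970.71.
Effective rate on net proceeds: 26,970.71 / 24,870 − 1 = 0.084468 = 8.45%.

8.45%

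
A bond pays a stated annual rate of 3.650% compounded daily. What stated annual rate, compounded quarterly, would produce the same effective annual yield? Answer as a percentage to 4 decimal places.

EAR = (1 + 0.03650/365)^365 − 1 = 0.037172.
Solve (1 + r/4)^4 = 1.037172: r/4 = 1.037172^(1/4) − 1 = 0.009166, so r = 0.036665 = 3.6665%.

3.6665%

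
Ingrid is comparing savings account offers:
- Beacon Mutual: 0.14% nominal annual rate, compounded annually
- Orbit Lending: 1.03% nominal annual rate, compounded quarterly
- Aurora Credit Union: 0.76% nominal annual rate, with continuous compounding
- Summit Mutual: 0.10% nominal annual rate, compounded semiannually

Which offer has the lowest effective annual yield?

Beacon Mutual: compounded annually, EAR = 0.140%
Orbit Lending: (1 + 0.0103/4)^4 − 1 = 1.034%
Aurora Credit Union: e^0.0076 − 1 = 0.763%
Summit Mutual: (1 + 0.0010/2)^2 − 1 = 0.100%
The lowest effective annual rate is Summit Mutual at 0.100%.

Summit Mutual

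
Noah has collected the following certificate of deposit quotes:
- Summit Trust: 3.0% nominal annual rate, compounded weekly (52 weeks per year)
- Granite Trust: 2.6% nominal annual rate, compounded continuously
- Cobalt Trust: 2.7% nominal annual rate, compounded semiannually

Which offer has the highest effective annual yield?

Summit Trust

Summit Trust: (1 + 0.030/52)^52 − 1 = 3.045%
Granite Trust: e^0.026 − 1 = 2.634%
Cobalt Trust: (1 + 0.027/2)^2 − 1 = 2.718%
The highest effective annual rate is Summit Trust at 3.045%.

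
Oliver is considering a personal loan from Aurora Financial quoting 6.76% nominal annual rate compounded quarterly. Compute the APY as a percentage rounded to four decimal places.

EAR = (1 + 0.0676/4)^4 − 1.
= 1.069333 − 1 = 6.9333%.

6.9333%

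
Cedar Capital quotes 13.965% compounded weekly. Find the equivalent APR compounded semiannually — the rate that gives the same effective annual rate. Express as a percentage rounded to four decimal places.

EAR = (1 + 0.13965/52)^52 − 1 = 0.149656.
Solve (1 + r/2)^2 = 1.149656: r/2 = 1.149656^(1/2) − 1 = 0.072220, so r = 0.144440 = 14.4440%.

14.4440%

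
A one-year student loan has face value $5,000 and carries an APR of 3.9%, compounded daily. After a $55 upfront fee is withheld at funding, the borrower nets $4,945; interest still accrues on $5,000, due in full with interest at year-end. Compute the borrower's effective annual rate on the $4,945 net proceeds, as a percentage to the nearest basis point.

Amount owed after one year: 5,000 × (1 + 0.039/365)^365 = 5,000 × 1.039768 = $5,198.84.
Effective rate on net proceeds: 5,198.84 / 4,945 − 1 = 0.051333 = 5.13%.

5.13%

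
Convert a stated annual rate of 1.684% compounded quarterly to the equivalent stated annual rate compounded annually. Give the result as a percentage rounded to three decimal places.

EAR = (1 + 0.01684/4)^4 − 1 = 0.016947.
Compounded annually, the equivalent nominal rate is the EAR itself: 1.695%.

1.695%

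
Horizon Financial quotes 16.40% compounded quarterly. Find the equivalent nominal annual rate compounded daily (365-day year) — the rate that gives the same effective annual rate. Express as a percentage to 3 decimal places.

16.076%

EAR = (1 + 0.1640/4)^4 − 1 = 0.174365.
Solve (1 + r/365)^365 = 1.174365: r/365 = 1.174365^(1/365) − 1 = 0.000440, so r = 0.160763 = 16.076%.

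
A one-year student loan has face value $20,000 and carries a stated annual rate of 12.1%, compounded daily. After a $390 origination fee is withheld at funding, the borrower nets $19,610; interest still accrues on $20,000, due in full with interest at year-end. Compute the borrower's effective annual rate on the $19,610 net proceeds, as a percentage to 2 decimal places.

15.10%

Amount owed after one year: 20,000 × (1 + 0.121/365)^365 = 20,000 × 1.128602 = $22,572.05.
Effective rate on net proceeds: 22,572.05 / 19,610 − 1 = 0.151048 = 15.10%.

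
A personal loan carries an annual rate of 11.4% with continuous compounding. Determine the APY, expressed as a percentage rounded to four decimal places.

With continuous compounding, EAR = e^0.114 − 1.
e^0.114 = 1.120752, so EAR = 0.120752 = 12.0752%.

12.0752%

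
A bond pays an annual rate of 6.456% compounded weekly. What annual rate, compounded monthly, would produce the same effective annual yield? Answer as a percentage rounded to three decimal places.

EAR = (1 + 0.06456/52)^52 − 1 = 0.066647.
Solve (1 + r/12)^12 = 1.066647: r/12 = 1.066647^(1/12) − 1 = 0.005391, so r = 0.064694 = 6.469%.

6.469%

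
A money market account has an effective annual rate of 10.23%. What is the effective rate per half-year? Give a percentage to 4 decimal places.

The per-half-year rate i satisfies (1 + i)^2 = 1 + 0.1023.
i = 1.1023^(1/2) − 1 = 0.0499048 = 4.9905%.

4.9905%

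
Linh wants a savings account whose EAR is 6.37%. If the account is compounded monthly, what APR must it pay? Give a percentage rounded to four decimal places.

(1 + r/12)^12 − 1 = 0.0637, so 1 + r/12 = 1.0637^(1/12).
r/12 = 0.005159, so r = 0.061913 = 6.1913%.

6.1913%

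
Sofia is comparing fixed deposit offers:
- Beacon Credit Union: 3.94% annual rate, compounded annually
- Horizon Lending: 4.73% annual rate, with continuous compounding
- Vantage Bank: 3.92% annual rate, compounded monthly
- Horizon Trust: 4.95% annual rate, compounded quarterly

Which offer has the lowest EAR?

Beacon Credit Union

Beacon Credit Union: compounded annually, EAR = 3.940%
Horizon Lending: e^0.0473 − 1 = 4.844%
Vantage Bank: (1 + 0.0392/12)^12 − 1 = 3.991%
Horizon Trust: (1 + 0.0495/4)^4 − 1 = 5.043%
The lowest effective annual rate is Beacon Credit Union at 3.940%.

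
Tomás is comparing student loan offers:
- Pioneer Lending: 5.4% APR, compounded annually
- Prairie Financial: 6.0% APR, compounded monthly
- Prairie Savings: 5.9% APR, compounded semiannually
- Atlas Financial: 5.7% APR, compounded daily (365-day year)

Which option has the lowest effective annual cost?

Pioneer Lending: compounded annually, EAR = 5.400%
Prairie Financial: (1 + 0.060/12)^12 − 1 = 6.168%
Prairie Savings: (1 + 0.059/2)^2 − 1 = 5.987%
Atlas Financial: (1 + 0.057/365)^365 − 1 = 5.865%
The lowest effective annual rate is Pioneer Lending at 5.400%.

Pioneer Lending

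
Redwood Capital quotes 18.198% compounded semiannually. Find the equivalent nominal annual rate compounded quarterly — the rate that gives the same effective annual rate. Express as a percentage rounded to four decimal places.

17.8019%

EAR = (1 + 0.18198/2)^2 − 1 = 0.190259.
Solve (1 + r/4)^4 = 1.190259: r/4 = 1.190259^(1/4) − 1 = 0.044505, so r = 0.178019 = 17.8019%.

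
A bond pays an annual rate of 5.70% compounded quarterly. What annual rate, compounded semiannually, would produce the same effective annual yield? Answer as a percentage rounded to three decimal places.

5.741%

EAR = (1 + 0.0570/4)^4 − 1 = 0.058230.
Solve (1 + r/2)^2 = 1.058230: r/2 = 1.058230^(1/2) − 1 = 0.028703, so r = 0.057406 = 5.741%.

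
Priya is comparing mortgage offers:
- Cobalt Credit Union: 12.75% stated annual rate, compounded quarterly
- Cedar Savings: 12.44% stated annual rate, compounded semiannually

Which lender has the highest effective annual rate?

Cobalt Credit Union

Cobalt Credit Union: (1 + 0.1275/4)^4 − 1 = 13.373%
Cedar Savings: (1 + 0.1244/2)^2 − 1 = 12.827%
The highest effective annual rate is Cobalt Credit Union at 13.373%.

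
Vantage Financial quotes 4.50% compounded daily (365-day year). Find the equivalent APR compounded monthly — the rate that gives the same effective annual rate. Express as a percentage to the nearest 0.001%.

EAR = (1 + 0.0450/365)^365 − 1 = 0.046025.
Solve (1 + r/12)^12 = 1.046025: r/12 = 1.046025^(1/12) − 1 = 0.003757, so r = 0.045082 = 4.508%.

4.508%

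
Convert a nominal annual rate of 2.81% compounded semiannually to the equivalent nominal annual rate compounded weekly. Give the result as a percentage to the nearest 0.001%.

EAR = (1 + 0.0281/2)^2 − 1 = 0.028297.
Solve (1 + r/52)^52 = 1.028297: r/52 = 1.028297^(1/52) − 1 = 0.000537, so r = 0.027912 = 2.791%.

2.791%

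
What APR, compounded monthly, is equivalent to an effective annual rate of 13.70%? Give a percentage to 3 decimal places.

12.908%

(1 + r/12)^12 − 1 = 0.1370, so 1 + r/12 = 1.1370^(1/12).
r/12 = 0.010757, so r = 0.129083 = 12.908%.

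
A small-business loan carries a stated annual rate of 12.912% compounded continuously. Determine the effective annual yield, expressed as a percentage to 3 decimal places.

With continuous compounding, EAR = e^0.12912 − 1.
e^0.12912 = 1.137827, so EAR = 0.137827 = 13.783%.

13.783%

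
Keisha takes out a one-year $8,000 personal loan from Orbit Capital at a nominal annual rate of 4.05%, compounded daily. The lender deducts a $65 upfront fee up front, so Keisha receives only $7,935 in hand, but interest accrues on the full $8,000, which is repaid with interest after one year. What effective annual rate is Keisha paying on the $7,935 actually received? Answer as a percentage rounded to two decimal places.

4.99%

Amount owed after one year: 8,000 × (1 + 0.0405/365)^365 = 8,000 × 1.041329 = $8,330.63.
Effective rate on net proceeds: 8,330.63 / 7,935 − 1 = 0.049859 = 4.99%.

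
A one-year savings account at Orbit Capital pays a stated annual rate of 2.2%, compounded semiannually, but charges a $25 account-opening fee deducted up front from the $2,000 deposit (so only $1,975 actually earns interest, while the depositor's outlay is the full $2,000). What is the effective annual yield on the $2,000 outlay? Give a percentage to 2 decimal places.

0.93%

Value after one year: 1,975 × (1 + 0.022/2)^2 = 1,975 × 1.022121 = $2,018.69.
Effective yield on the $2,000 outlay: 2,018.69 / 2,000 − 1 = 0.009344 = 0.93%.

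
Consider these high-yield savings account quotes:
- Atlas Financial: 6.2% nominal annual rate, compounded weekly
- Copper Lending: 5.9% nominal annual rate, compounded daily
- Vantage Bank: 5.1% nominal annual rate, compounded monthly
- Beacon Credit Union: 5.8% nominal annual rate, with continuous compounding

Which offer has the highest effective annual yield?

Atlas Financial: (1 + 0.062/52)^52 − 1 = 6.392%
Copper Lending: (1 + 0.059/365)^365 − 1 = 6.077%
Vantage Bank: (1 + 0.051/12)^12 − 1 = 5.221%
Beacon Credit Union: e^0.058 − 1 = 5.971%
The highest effective annual rate is Atlas Financial at 6.392%.

Atlas Financial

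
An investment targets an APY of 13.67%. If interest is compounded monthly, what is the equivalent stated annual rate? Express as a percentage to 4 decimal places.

(1 + r/12)^12 − 1 = 0.1367, so 1 + r/12 = 1.1367^(1/12).
r/12 = 0.010735, so r = 0.128816 = 12.8816%.

12.8816%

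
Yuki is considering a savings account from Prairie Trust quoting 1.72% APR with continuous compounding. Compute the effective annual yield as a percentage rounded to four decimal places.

1.7349%

With continuous compounding, EAR = e^0.0172 − 1.
e^0.0172 = 1.017349, so EAR = 0.017349 = 1.7349%.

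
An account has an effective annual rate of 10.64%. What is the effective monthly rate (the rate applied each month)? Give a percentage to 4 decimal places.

The per-month rate i satisfies (1 + i)^12 = 1 + 0.1064.
i = 1.1064^(1/12) − 1 = 0.0084616 = 0.8462%.

0.8462%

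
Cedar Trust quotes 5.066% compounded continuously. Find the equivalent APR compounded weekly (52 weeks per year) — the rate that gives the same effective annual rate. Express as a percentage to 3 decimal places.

5.068%

EAR under continuous compounding: e^0.05066 − 1 = 0.051965.
Solve (1 + r/52)^52 = 1.051965: r/52 = 1.051965^(1/52) − 1 = 0.000975, so r = 0.050685 = 5.068%.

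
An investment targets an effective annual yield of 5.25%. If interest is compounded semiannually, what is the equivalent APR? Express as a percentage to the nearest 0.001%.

(1 + r/2)^2 − 1 = 0.0525, so 1 + r/2 = 1.0525^(1/2).
r/2 = 0.025914, so r = 0.051828 = 5.183%.

5.183%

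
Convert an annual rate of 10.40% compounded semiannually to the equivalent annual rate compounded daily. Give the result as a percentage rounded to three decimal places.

EAR = (1 + 0.1040/2)^2 − 1 = 0.106704.
Solve (1 + r/365)^365 = 1.106704: r/365 = 1.106704^(1/365) − 1 = 0.000278, so r = 0.101400 = 10.140%.

10.140%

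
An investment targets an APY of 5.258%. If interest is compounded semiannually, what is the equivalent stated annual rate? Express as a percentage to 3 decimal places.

(1 + r/2)^2 − 1 = 0.05258, so 1 + r/2 = 1.05258^(1/2).
r/2 = 0.025953, so r = 0.051906 = 5.191%.

5.191%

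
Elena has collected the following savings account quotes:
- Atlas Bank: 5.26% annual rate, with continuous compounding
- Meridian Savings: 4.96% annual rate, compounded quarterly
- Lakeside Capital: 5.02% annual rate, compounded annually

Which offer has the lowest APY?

Lakeside Capital

Atlas Bank: e^0.0526 − 1 = 5.401%
Meridian Savings: (1 + 0.0496/4)^4 − 1 = 5.053%
Lakeside Capital: compounded annually, EAR = 5.020%
The lowest effective annual rate is Lakeside Capital at 5.020%.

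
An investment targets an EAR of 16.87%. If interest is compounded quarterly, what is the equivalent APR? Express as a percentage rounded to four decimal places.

15.8970%

(1 + r/4)^4 − 1 = 0.1687, so 1 + r/4 = 1.1687^(1/4).
r/4 = 0.039742, so r = 0.158970 = 15.8970%.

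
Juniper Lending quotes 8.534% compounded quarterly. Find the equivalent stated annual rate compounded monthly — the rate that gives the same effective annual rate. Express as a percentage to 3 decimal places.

8.474%

EAR = (1 + 0.08534/4)^4 − 1 = 0.088110.
Solve (1 + r/12)^12 = 1.088110: r/12 = 1.088110^(1/12) − 1 = 0.007062, so r = 0.084740 = 8.474%.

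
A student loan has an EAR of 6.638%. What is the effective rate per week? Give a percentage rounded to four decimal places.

0.1237%

The per-week rate i satisfies (1 + i)^52 = 1 + 0.06638.
i = 1.06638^(1/52) − 1 = 0.0012367 = 0.1237%.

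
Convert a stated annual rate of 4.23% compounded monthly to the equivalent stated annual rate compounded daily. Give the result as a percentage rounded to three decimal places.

4.223%

EAR = (1 + 0.0423/12)^12 − 1 = 0.043130.
Solve (1 + r/365)^365 = 1.043130: r/365 = 1.043130^(1/365) − 1 = 0.000116, so r = 0.042228 = 4.223%.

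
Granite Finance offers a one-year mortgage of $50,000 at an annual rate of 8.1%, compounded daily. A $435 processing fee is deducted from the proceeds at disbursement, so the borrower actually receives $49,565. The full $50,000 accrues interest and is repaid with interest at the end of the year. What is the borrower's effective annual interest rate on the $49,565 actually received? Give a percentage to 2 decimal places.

9.39%

Amount owed after one year: 50,000 × (1 + 0.081/365)^365 = 50,000 × 1.084361 = $54,218.06.
Effective rate on net proceeds: 54,218.06 / 49,565 − 1 = 0.093878 = 9.39%.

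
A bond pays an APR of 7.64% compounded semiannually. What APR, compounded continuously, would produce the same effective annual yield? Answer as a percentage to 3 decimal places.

7.498%

EAR = (1 + 0.0764/2)^2 − 1 = 0.077859.
Equivalent continuous rate: r = ln(1 + 0.077859) = 0.074977 = 7.498%.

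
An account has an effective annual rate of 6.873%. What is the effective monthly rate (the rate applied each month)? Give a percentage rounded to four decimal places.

0.5555%

The per-month rate i satisfies (1 + i)^12 = 1 + 0.06873.
i = 1.06873^(1/12) − 1 = 0.0055546 = 0.5555%.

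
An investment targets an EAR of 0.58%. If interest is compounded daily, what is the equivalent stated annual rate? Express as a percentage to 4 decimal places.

(1 + r/365)^365 − 1 = 0.0058, so 1 + r/365 = 1.0058^(1/365).
r/365 = 0.000016, so r = 0.005783 = 0.5783%.

0.5783%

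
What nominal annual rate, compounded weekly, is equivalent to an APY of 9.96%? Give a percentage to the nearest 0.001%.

9.503%

(1 + r/52)^52 − 1 = 0.0996, so 1 + r/52 = 1.0996^(1/52).
r/52 = 0.001828, so r = 0.095033 = 9.503%.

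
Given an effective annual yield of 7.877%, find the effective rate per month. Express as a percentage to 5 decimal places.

The per-month rate i satisfies (1 + i)^12 = 1 + 0.07877.
i = 1.07877^(1/12) − 1 = 0.0063385 = 0.63385%.

0.63385%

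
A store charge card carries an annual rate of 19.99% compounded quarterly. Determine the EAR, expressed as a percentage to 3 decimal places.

21.539%

EAR = (1 + 0.1999/4)^4 − 1.
= (1 + 0.049975)^4 − 1 = 1.215390 − 1 = 21.539%.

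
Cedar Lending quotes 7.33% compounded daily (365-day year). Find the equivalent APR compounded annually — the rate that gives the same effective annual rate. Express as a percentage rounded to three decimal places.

7.605%

EAR = (1 + 0.0733/365)^365 − 1 = 0.076045.
Compounded annually, the equivalent nominal rate is the EAR itself: 7.605%.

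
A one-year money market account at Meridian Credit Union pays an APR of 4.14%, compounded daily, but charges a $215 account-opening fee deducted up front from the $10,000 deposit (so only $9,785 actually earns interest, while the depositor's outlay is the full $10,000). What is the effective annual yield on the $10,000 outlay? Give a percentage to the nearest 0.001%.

1.986%

Value after one year: 9,785 × (1 + 0.0414/365)^365 = 9,785 × 1.042266 = $10,198.58.
Effective yield on the $10,000 outlay: 10,198.58 / 10,000 − 1 = 0.019858 = 1.986%.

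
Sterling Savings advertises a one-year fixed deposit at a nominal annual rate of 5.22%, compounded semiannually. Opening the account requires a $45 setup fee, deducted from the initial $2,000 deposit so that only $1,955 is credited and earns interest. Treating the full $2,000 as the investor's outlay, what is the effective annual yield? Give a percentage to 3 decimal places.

Value after one year: 1,955 × (1 + 0.0522/2)^2 = 1,955 × 1.052881 = $2,058.38.
Effective yield on the $2,000 outlay: 2,058.38 / 2,000 − 1 = 0.029191 = 2.919%.

2.919%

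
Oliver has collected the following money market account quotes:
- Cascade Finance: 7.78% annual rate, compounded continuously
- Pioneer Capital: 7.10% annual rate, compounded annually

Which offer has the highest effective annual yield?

Cascade Finance: e^0.0778 − 1 = 8.091%
Pioneer Capital: compounded annually, EAR = 7.100%
The highest effective annual rate is Cascade Finance at 8.091%.

Cascade Finance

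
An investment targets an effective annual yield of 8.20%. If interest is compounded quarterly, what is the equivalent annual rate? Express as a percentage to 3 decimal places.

7.959%

(1 + r/4)^4 − 1 = 0.0820, so 1 + r/4 = 1.0820^(1/4).
r/4 = 0.019898, so r = 0.079593 = 7.959%.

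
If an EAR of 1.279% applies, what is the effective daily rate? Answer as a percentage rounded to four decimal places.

0.0035%

The per-day rate i satisfies (1 + i)^365 = 1 + 0.01279.
i = 1.01279^(1/365) − 1 = 0.0000348 = 0.0035%.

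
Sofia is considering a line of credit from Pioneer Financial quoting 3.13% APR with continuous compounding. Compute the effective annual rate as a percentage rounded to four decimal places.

3.1795%

With continuous compounding, EAR = e^0.0313 − 1.
e^0.0313 = 1.031795, so EAR = 0.031795 = 3.1795%.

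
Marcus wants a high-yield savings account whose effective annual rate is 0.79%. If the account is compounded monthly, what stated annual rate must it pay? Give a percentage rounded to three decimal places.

0.787%

(1 + r/12)^12 − 1 = 0.0079, so 1 + r/12 = 1.0079^(1/12).
r/12 = 0.000656, so r = 0.007872 = 0.787%.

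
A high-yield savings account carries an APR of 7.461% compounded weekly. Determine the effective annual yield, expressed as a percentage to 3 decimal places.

EAR = (1 + 0.07461/52)^52 − 1.
= (1 + 0.001435)^52 − 1 = 1.077406 − 1 = 7.741%.

7.741%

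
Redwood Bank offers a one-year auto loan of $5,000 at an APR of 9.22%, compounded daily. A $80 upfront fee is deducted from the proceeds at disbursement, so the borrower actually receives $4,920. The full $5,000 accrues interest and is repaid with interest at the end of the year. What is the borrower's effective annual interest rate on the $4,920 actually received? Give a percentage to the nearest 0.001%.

11.440%

Amount owed after one year: 5,000 × (1 + 0.0922/365)^365 = 5,000 × 1.096571 = $5,482.86.
Effective rate on net proceeds: 5,482.86 / 4,920 − 1 = 0.114402 = 11.440%.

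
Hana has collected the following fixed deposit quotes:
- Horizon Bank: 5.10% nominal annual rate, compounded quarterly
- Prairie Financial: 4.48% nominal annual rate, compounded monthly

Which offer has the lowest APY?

Horizon Bank: (1 + 0.0510/4)^4 − 1 = 5.198%
Prairie Financial: (1 + 0.0448/12)^12 − 1 = 4.573%
The lowest effective annual rate is Prairie Financial at 4.573%.

Prairie Financial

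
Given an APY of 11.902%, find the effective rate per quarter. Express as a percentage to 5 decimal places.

2.85122%

The per-quarter rate i satisfies (1 + i)^4 = 1 + 0.11902.
i = 1.11902^(1/4) − 1 = 0.0285122 = 2.85122%.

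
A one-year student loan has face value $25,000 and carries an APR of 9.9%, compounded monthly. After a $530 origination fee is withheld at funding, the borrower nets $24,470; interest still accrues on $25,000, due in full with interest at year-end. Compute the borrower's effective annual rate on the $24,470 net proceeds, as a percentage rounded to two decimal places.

Amount owed after one year: 25,000 × (1 + 0.099/12)^12 = 25,000 × 1.103618 = $27,590.45.
Effective rate on net proceeds: 27,590.45 / 24,470 − 1 = 0.127521 = 12.75%.

12.75%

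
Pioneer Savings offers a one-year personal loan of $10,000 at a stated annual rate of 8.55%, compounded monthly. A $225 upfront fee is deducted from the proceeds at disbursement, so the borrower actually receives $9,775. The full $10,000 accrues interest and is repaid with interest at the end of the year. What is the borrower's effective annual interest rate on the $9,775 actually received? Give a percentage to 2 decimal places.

11.40%

Amount owed after one year: 10,000 × (1 + 0.0855/12)^12 = 10,000 × 1.088931 = $10,889.31.
Effective rate on net proceeds: 10,889.31 / 9,775 − 1 = 0.113996 = 11.40%.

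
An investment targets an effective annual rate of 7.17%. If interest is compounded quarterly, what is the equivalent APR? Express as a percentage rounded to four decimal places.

(1 + r/4)^4 − 1 = 0.0717, so 1 + r/4 = 1.0717^(1/4).
r/4 = 0.017462, so r = 0.069849 = 6.9849%.

6.9849%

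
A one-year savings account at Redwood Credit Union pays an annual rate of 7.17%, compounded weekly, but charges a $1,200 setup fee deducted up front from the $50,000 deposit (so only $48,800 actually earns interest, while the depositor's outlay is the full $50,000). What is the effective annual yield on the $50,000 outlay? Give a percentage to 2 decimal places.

Value after one year: 48,800 × (1 + 0.0717/52)^52 = 48,800 × 1.074280 = $52,424.86.
Effective yield on the $50,000 outlay: 52,424.86 / 50,000 − 1 = 0.048497 = 4.85%.

4.85%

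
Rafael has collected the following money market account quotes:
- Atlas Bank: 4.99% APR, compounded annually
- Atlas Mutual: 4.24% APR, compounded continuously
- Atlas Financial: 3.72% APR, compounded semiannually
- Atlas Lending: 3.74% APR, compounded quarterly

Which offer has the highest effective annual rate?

Atlas Bank: compounded annually, EAR = 4.990%
Atlas Mutual: e^0.0424 − 1 = 4.331%
Atlas Financial: (1 + 0.0372/2)^2 − 1 = 3.755%
Atlas Lending: (1 + 0.0374/4)^4 − 1 = 3.793%
The highest effective annual rate is Atlas Bank at 4.990%.

Atlas Bank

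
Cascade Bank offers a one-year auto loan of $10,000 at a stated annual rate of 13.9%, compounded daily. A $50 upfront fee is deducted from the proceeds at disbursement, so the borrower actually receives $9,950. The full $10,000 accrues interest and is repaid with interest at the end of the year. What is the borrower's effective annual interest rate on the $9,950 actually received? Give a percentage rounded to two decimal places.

15.49%

Amount owed after one year: 10,000 × (1 + 0.139/365)^365 = 10,000 × 1.149094 = $11,490.94.
Effective rate on net proceeds: 11,490.94 / 9,950 − 1 = 0.154868 = 15.49%.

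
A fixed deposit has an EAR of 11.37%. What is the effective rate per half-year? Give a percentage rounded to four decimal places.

5.5320%

The per-half-year rate i satisfies (1 + i)^2 = 1 + 0.1137.
i = 1.1137^(1/2) − 1 = 0.0553199 = 5.5320%.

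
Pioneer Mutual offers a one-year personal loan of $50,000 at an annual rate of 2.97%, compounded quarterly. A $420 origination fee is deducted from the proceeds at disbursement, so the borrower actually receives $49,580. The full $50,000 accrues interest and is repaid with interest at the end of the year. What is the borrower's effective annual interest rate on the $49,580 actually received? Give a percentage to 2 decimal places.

Amount owed after one year: 50,000 × (1 + 0.0297/4)^4 = 50,000 × 1.030032 = $51,501.62.
Effective rate on net proceeds: 51,501.62 / 49,580 − 1 = 0.038758 = 3.88%.

3.88%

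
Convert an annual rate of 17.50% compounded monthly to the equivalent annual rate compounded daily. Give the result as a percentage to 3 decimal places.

EAR = (1 + 0.1750/12)^12 − 1 = 0.189742.
Solve (1 + r/365)^365 = 1.189742: r/365 = 1.189742^(1/365) − 1 = 0.000476, so r = 0.173778 = 17.378%.

17.378%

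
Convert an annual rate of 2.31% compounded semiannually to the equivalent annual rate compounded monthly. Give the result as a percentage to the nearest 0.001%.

EAR = (1 + 0.0231/2)^2 − 1 = 0.023233.
Solve (1 + r/12)^12 = 1.023233: r/12 = 1.023233^(1/12) − 1 = 0.001916, so r = 0.022990 = 2.299%.

2.299%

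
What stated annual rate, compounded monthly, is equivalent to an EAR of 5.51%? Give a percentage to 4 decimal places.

(1 + r/12)^12 − 1 = 0.0551, so 1 + r/12 = 1.0551^(1/12).
r/12 = 0.004480, so r = 0.053756 = 5.3756%.

5.3756%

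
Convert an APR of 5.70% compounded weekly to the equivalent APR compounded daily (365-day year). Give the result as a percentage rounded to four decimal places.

5.6973%

EAR = (1 + 0.0570/52)^52 − 1 = 0.058623.
Solve (1 + r/365)^365 = 1.058623: r/365 = 1.058623^(1/365) − 1 = 0.000156, so r = 0.056973 = 5.6973%.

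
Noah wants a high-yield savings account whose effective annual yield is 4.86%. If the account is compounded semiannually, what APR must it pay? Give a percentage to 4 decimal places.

4.8023%

(1 + r/2)^2 − 1 = 0.0486, so 1 + r/2 = 1.0486^(1/2).
r/2 = 0.024012, so r = 0.048023 = 4.8023%.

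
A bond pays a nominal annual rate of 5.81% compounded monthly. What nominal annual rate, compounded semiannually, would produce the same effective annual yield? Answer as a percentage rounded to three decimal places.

5.881%

EAR = (1 + 0.0581/12)^12 − 1 = 0.059672.
Solve (1 + r/2)^2 = 1.059672: r/2 = 1.059672^(1/2) − 1 = 0.029404, so r = 0.058808 = 5.881%.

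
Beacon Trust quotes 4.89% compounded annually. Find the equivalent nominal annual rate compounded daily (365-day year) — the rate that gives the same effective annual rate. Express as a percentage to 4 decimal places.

4.7745%

Compounded annually, EAR = nominal = 0.048900.
Solve (1 + r/365)^365 = 1.048900: r/365 = 1.048900^(1/365) − 1 = 0.000131, so r = 0.047745 = 4.7745%.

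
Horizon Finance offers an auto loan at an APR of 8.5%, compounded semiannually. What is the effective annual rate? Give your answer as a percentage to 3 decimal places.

EAR = (1 + 0.085/2)^2 − 1.
= (1 + 0.042500)^2 − 1 = 1.086806 − 1 = 8.681%.

8.681%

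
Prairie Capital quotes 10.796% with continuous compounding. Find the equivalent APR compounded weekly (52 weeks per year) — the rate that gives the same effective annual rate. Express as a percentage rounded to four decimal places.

EAR under continuous compounding: e^0.10796 − 1 = 0.114003.
Solve (1 + r/52)^52 = 1.114003: r/52 = 1.114003^(1/52) − 1 = 0.002078, so r = 0.108072 = 10.8072%.

10.8072%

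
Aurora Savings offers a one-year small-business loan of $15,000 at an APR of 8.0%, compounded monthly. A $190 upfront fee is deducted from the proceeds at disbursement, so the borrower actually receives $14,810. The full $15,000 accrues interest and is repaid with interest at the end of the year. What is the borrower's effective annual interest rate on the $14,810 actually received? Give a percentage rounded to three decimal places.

Amount owed after one year: 15,000 × (1 + 0.080/12)^12 = 15,000 × 1.083000 = $16,244.99.
Effective rate on net proceeds: 16,244.99 / 14,810 − 1 = 0.096893 = 9.689%.

9.689%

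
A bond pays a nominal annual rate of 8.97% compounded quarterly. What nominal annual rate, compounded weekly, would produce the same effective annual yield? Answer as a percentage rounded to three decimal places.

8.878%

EAR = (1 + 0.0897/4)^4 − 1 = 0.092763.
Solve (1 + r/52)^52 = 1.092763: r/52 = 1.092763^(1/52) − 1 = 0.001707, so r = 0.088785 = 8.878%.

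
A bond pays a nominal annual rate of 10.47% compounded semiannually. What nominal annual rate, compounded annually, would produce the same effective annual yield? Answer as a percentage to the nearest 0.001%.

EAR = (1 + 0.1047/2)^2 − 1 = 0.107441.
Compounded annually, the equivalent nominal rate is the EAR itself: 10.744%.

10.744%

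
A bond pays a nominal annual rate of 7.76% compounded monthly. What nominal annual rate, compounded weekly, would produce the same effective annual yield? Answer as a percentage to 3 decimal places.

EAR = (1 + 0.0776/12)^12 − 1 = 0.080420.
Solve (1 + r/52)^52 = 1.080420: r/52 = 1.080420^(1/52) − 1 = 0.001489, so r = 0.077408 = 7.741%.

7.741%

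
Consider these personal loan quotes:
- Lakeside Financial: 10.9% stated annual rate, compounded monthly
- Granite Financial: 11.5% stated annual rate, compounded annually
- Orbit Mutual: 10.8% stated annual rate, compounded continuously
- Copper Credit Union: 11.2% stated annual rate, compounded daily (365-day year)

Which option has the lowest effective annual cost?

Lakeside Financial: (1 + 0.109/12)^12 − 1 = 11.461%
Granite Financial: compounded annually, EAR = 11.500%
Orbit Mutual: e^0.108 − 1 = 11.405%
Copper Credit Union: (1 + 0.112/365)^365 − 1 = 11.849%
The lowest effective annual rate is Orbit Mutual at 11.405%.

Orbit Mutual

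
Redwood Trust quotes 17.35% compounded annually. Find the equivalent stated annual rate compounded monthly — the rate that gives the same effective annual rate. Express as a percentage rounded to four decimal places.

16.1062%

Compounded annually, EAR = nominal = 0.173500.
Solve (1 + r/12)^12 = 1.173500: r/12 = 1.173500^(1/12) − 1 = 0.013422, so r = 0.161062 = 16.1062%.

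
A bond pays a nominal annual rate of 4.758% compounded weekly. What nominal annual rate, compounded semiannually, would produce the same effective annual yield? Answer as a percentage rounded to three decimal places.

4.813%

EAR = (1 + 0.04758/52)^52 − 1 = 0.048707.
Solve (1 + r/2)^2 = 1.048707: r/2 = 1.048707^(1/2) − 1 = 0.024064, so r = 0.048128 = 4.813%.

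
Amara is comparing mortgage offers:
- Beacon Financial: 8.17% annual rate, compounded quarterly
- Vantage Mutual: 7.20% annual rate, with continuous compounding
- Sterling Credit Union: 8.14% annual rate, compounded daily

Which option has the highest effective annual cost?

Sterling Credit Union

Beacon Financial: (1 + 0.0817/4)^4 − 1 = 8.424%
Vantage Mutual: e^0.0720 − 1 = 7.466%
Sterling Credit Union: (1 + 0.0814/365)^365 − 1 = 8.479%
The highest effective annual rate is Sterling Credit Union at 8.479%.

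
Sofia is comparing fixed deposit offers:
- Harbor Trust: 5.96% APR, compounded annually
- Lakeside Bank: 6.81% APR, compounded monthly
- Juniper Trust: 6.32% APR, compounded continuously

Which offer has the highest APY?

Lakeside Bank

Harbor Trust: compounded annually, EAR = 5.960%
Lakeside Bank: (1 + 0.0681/12)^12 − 1 = 7.027%
Juniper Trust: e^0.0632 − 1 = 6.524%
The highest effective annual rate is Lakeside Bank at 7.027%.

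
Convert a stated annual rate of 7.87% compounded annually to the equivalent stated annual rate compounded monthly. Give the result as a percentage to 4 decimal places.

7.5996%

Compounded annually, EAR = nominal = 0.078700.
Solve (1 + r/12)^12 = 1.078700: r/12 = 1.078700^(1/12) − 1 = 0.006333, so r = 0.075996 = 7.5996%.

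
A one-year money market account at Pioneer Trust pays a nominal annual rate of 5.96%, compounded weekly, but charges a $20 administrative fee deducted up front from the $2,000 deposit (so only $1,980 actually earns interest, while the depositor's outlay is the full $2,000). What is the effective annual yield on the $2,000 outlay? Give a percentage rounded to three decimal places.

5.076%

Value after one year: 1,980 × (1 + 0.0596/52)^52 = 1,980 × 1.061376 = $2,101.52.
Effective yield on the $2,000 outlay: 2,101.52 / 2,000 − 1 = 0.050762 = 5.076%.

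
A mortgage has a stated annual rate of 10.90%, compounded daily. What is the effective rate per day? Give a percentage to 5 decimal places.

With a nominal annual rate compounded daily, the periodic rate is the nominal rate divided by 365.
i = 0.1090 / 365 = 0.0002986 = 0.02986%.

0.02986%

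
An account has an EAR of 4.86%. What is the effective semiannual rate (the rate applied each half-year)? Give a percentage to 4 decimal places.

The per-half-year rate i satisfies (1 + i)^2 = 1 + 0.0486.
i = 1.0486^(1/2) − 1 = 0.0240117 = 2.4012%.

2.4012%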